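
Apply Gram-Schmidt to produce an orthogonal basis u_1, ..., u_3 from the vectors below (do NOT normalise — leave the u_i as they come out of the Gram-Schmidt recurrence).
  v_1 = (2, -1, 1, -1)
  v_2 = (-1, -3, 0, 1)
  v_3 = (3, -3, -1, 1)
Orthogonal basis:
  u_1 = (2, -1, 1, -1)
  u_2 = (-1, -3, 0, 1)
  u_3 = (18/11, -1/11, -2, 15/11)

Apply the Gram-Schmidt recurrence
  u_1 = v_1
  u_i = v_i − Σ_{j<i} ((v_i · u_j) / (u_j · u_j)) · u_j.

Step by step this gives:
  u_1 = (2, -1, 1, -1)
  u_2 = (-1, -3, 0, 1)
  u_3 = (18/11, -1/11, -2, 15/11)

Orthogonality check:
  u_2 · u_1 = 0 (should be 0)
  u_3 · u_1 = 0 (should be 0)
  u_3 · u_2 = 0 (should be 0)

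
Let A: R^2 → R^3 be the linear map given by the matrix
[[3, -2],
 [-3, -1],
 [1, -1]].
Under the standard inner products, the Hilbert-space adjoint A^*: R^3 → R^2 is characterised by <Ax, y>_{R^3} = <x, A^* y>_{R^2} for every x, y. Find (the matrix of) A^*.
A^* = A^T =
[[3, -3, 1],
 [-2, -1, -1]]

For real matrices with standard dot products, the defining identity <Ax, y> = <x, A^* y> gives (Ax)^T y = x^T (A^*) y, i.e. x^T A^T y = x^T (A^*) y. Since this holds for all x, y, we must have A^* = A^T. Therefore
A^* =
[[3, -3, 1],
 [-2, -1, -1]].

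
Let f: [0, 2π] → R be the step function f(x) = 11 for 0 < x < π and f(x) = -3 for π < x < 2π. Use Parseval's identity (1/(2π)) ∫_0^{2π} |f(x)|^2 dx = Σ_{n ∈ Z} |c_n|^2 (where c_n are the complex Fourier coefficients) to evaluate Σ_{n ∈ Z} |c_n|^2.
Σ |c_n|^2 = 65

Parseval equates the L^2 energy of f (normalised by 1/(2π)) with the ℓ^2 sum of its Fourier coefficients: (1/(2π)) ∫_0^{2π} |f|^2 = Σ |c_n|^2.
Compute the left side: (1/(2π)) [∫_0^π 11^2 dx + ∫_π^{2π} (-3)^2 dx] = (1/(2π)) · (121π + 9π) = (121 + 9)/2 = 65.
So Σ_{n ∈ Z} |c_n|^2 = 65.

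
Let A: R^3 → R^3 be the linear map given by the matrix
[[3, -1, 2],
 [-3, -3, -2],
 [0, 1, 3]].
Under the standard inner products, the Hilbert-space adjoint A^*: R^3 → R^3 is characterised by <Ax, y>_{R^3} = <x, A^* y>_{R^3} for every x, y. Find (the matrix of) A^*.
A^* = A^T =
[[3, -3, 0],
 [-1, -3, 1],
 [2, -2, 3]]

For real matrices with standard dot products, the defining identity <Ax, y> = <x, A^* y> gives (Ax)^T y = x^T (A^*) y, i.e. x^T A^T y = x^T (A^*) y. Since this holds for all x, y, we must have A^* = A^T. Therefore
A^* =
[[3, -3, 0],
 [-1, -3, 1],
 [2, -2, 3]].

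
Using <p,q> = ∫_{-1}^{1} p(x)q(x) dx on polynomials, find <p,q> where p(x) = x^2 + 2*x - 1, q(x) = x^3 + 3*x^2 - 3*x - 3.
<p,q> = 0

Expand the product: p(x)·q(x) = x^5 + 5*x^4 + 2*x^3 - 12*x^2 - 3*x + 3.
∫_{-1}^{1} of each monomial x^k gives [2/(k+1) if k even, 0 if k odd]. Integrating term-by-term (or equivalently evaluating the antiderivative F(x) = x^6/6 + x^5 + x^4/2 - 4*x^3 - 3*x^2/2 + 3*x at the endpoints):
  F(1) − F(−1) = -5/6 − (-5/6) = 0.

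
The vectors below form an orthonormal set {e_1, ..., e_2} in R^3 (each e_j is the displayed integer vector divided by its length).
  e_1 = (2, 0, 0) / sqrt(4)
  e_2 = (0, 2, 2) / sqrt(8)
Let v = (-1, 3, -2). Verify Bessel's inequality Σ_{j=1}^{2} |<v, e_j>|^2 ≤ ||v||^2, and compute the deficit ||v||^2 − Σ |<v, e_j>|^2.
Σ |<v, e_j>|^2 = 3/2; ||v||^2 = 14; deficit = 25/2

Write each e_j = u_j / sqrt(<u_j, u_j>) where u_j is the displayed integer vector. Then <v, e_j> = <v, u_j> / sqrt(<u_j, u_j>), so |<v, e_j>|^2 = <v, u_j>^2 / <u_j, u_j>.
Coefficients: <v, e_1> = -2/sqrt(4), <v, e_2> = 2/sqrt(8).
Square and sum: Σ |<v, e_j>|^2 = 3/2.
Compute ||v||^2 = v·v = 14.
Deficit = 14 − 3/2 = 25/2 ≥ 0, confirming Bessel's inequality. (The deficit equals ||v − Σ <v,e_j> e_j||^2, the squared distance from v to span{e_j}.)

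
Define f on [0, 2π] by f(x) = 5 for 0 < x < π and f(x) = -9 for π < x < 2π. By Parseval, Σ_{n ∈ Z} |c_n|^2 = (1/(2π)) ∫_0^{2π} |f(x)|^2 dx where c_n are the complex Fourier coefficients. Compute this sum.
Σ |c_n|^2 = 53

Parseval equates the L^2 energy of f (normalised by 1/(2π)) with the ℓ^2 sum of its Fourier coefficients: (1/(2π)) ∫_0^{2π} |f|^2 = Σ |c_n|^2.
Compute the left side: (1/(2π)) [∫_0^π 5^2 dx + ∫_π^{2π} (-9)^2 dx] = (1/(2π)) · (25π + 81π) = (25 + 81)/2 = 53.
So Σ_{n ∈ Z} |c_n|^2 = 53.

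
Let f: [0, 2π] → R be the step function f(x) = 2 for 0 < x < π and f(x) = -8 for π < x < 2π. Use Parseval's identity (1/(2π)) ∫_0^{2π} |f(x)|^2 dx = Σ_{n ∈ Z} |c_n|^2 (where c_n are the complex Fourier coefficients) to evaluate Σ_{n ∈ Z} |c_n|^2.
Σ |c_n|^2 = 34

Parseval equates the L^2 energy of f (normalised by 1/(2π)) with the ℓ^2 sum of its Fourier coefficients: (1/(2π)) ∫_0^{2π} |f|^2 = Σ |c_n|^2.
Compute the left side: (1/(2π)) [∫_0^π 2^2 dx + ∫_π^{2π} (-8)^2 dx] = (1/(2π)) · (4π + 64π) = (4 + 64)/2 = 34.
So Σ_{n ∈ Z} |c_n|^2 = 34.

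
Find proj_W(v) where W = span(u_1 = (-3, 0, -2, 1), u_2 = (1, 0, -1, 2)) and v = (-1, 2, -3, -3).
proj_W(v) = (-182/83, 0, -18/83, -84/83)

Set up U = [u_1 | ... | u_2] ∈ R^(4×2). The projector onto W = col(U) is P = U (U^T U)^(-1) U^T.
Compute U^T U =
  [14, 1]
  [1, 6],
and U^T v = (6, -4).
Solve U^T U · c = U^T v for the coefficients: c = (40/83, -62/83). The projection is proj_W(v) = U c.
Check: (v - proj_W(v)) · u_1 = 0  (should be 0).
Check: (v - proj_W(v)) · u_2 = 0  (should be 0).
Result: proj_W(v) = (-182/83, 0, -18/83, -84/83).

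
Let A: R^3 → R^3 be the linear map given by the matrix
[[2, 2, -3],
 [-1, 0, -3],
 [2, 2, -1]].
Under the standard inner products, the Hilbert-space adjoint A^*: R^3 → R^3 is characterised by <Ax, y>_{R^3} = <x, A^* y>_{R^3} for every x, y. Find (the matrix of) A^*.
A^* = A^T =
[[2, -1, 2],
 [2, 0, 2],
 [-3, -3, -1]]

For real matrices with standard dot products, the defining identity <Ax, y> = <x, A^* y> gives (Ax)^T y = x^T (A^*) y, i.e. x^T A^T y = x^T (A^*) y. Since this holds for all x, y, we must have A^* = A^T. Therefore
A^* =
[[2, -1, 2],
 [2, 0, 2],
 [-3, -3, -1]].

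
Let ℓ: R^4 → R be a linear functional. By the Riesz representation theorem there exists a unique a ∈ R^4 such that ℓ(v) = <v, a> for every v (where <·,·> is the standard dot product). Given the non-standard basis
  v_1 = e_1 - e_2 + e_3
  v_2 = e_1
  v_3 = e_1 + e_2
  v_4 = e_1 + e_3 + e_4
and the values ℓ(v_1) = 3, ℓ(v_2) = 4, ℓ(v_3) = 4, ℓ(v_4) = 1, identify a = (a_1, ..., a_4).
a = (4, 0, -1, -2)

Write a = (a_1, ..., a_4) in the standard basis. For each basis vector v_i, ℓ(v_i) = <v_i, a> is a linear equation in the a_j's. Collect the n equations into a matrix system V a = ℓ, where row i of V is v_i (expressed in the standard basis). Since V is invertible (lower-triangular with 1s on the diagonal, up to permutation), solve by back-substitution:
  V =
[[1, -1, 1, 0],
 [1, 0, 0, 0],
 [1, 1, 0, 0],
 [1, 0, 1, 1]]
  V a = (3, 4, 4, 1)
Solving gives a = (4, 0, -1, -2).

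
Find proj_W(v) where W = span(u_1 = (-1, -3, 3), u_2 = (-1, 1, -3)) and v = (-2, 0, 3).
proj_W(v) = (-4/11, -18/11, 21/11)

Set up U = [u_1 | ... | u_2] ∈ R^(3×2). The projector onto W = col(U) is P = U (U^T U)^(-1) U^T.
Compute U^T U =
  [19, -11]
  [-11, 11],
and U^T v = (11, -7).
Solve U^T U · c = U^T v for the coefficients: c = (1/2, -3/22). The projection is proj_W(v) = U c.
Check: (v - proj_W(v)) · u_1 = 0  (should be 0).
Check: (v - proj_W(v)) · u_2 = 0  (should be 0).
Result: proj_W(v) = (-4/11, -18/11, 21/11).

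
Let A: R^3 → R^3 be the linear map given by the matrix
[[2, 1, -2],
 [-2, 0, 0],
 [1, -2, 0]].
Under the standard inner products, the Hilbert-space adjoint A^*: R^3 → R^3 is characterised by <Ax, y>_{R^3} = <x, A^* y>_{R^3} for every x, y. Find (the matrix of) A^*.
A^* = A^T =
[[2, -2, 1],
 [1, 0, -2],
 [-2, 0, 0]]

For real matrices with standard dot products, the defining identity <Ax, y> = <x, A^* y> gives (Ax)^T y = x^T (A^*) y, i.e. x^T A^T y = x^T (A^*) y. Since this holds for all x, y, we must have A^* = A^T. Therefore
A^* =
[[2, -2, 1],
 [1, 0, -2],
 [-2, 0, 0]].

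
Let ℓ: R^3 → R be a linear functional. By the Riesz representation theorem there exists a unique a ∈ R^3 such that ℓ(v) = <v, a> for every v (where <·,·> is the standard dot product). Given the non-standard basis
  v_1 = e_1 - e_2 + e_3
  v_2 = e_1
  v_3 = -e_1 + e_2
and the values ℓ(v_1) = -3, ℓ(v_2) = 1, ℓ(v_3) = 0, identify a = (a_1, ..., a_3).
a = (1, 1, -3)

Write a = (a_1, ..., a_3) in the standard basis. For each basis vector v_i, ℓ(v_i) = <v_i, a> is a linear equation in the a_j's. Collect the n equations into a matrix system V a = ℓ, where row i of V is v_i (expressed in the standard basis). Since V is invertible (lower-triangular with 1s on the diagonal, up to permutation), solve by back-substitution:
  V =
[[1, -1, 1],
 [1, 0, 0],
 [-1, 1, 0]]
  V a = (-3, 1, 0)
Solving gives a = (1, 1, -3).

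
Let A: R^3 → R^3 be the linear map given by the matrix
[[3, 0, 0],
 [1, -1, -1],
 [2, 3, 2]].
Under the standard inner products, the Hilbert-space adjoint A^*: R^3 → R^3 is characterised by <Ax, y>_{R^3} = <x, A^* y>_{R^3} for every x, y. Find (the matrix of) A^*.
A^* = A^T =
[[3, 1, 2],
 [0, -1, 3],
 [0, -1, 2]]

For real matrices with standard dot products, the defining identity <Ax, y> = <x, A^* y> gives (Ax)^T y = x^T (A^*) y, i.e. x^T A^T y = x^T (A^*) y. Since this holds for all x, y, we must have A^* = A^T. Therefore
A^* =
[[3, 1, 2],
 [0, -1, 3],
 [0, -1, 2]].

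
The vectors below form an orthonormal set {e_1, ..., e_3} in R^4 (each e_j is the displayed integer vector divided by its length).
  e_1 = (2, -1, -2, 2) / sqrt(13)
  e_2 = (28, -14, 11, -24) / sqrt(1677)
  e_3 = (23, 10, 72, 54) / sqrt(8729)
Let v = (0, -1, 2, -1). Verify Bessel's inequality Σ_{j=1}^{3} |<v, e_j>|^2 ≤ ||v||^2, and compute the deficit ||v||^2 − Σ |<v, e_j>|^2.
Σ |<v, e_j>|^2 = 975/203; ||v||^2 = 6; deficit = 243/203

Write each e_j = u_j / sqrt(<u_j, u_j>) where u_j is the displayed integer vector. Then <v, e_j> = <v, u_j> / sqrt(<u_j, u_j>), so |<v, e_j>|^2 = <v, u_j>^2 / <u_j, u_j>.
Coefficients: <v, e_1> = -5/sqrt(13), <v, e_2> = 60/sqrt(1677), <v, e_3> = 80/sqrt(8729).
Square and sum: Σ |<v, e_j>|^2 = 975/203.
Compute ||v||^2 = v·v = 6.
Deficit = 6 − 975/203 = 243/203 ≥ 0, confirming Bessel's inequality. (The deficit equals ||v − Σ <v,e_j> e_j||^2, the squared distance from v to span{e_j}.)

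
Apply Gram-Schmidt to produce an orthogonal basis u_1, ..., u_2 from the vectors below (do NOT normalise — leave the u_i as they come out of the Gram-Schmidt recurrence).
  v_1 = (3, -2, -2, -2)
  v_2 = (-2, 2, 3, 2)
Orthogonal basis:
  u_1 = (3, -2, -2, -2)
  u_2 = (6/7, 2/21, 23/21, 2/21)

Apply the Gram-Schmidt recurrence
  u_1 = v_1
  u_i = v_i − Σ_{j<i} ((v_i · u_j) / (u_j · u_j)) · u_j.

Step by step this gives:
  u_1 = (3, -2, -2, -2)
  u_2 = (6/7, 2/21, 23/21, 2/21)

Orthogonality check:
  u_2 · u_1 = 0 (should be 0)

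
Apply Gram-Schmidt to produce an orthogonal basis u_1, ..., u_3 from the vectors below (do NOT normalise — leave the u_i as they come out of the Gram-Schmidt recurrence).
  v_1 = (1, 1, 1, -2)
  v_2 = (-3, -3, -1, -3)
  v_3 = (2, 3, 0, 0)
Orthogonal basis:
  u_1 = (1, 1, 1, -2)
  u_2 = (-20/7, -20/7, -6/7, -23/7)
  u_3 = (-7/39, 32/39, -15/13, -10/39)

Apply the Gram-Schmidt recurrence
  u_1 = v_1
  u_i = v_i − Σ_{j<i} ((v_i · u_j) / (u_j · u_j)) · u_j.

Step by step this gives:
  u_1 = (1, 1, 1, -2)
  u_2 = (-20/7, -20/7, -6/7, -23/7)
  u_3 = (-7/39, 32/39, -15/13, -10/39)

Orthogonality check:
  u_2 · u_1 = 0 (should be 0)
  u_3 · u_1 = 0 (should be 0)
  u_3 · u_2 = 0 (should be 0)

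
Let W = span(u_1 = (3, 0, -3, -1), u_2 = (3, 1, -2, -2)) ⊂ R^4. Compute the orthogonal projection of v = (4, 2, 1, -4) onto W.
proj_W(v) = (3, 3, 0, -4)

Set up U = [u_1 | ... | u_2] ∈ R^(4×2). The projector onto W = col(U) is P = U (U^T U)^(-1) U^T.
Compute U^T U =
  [19, 17]
  [17, 18],
and U^T v = (13, 20).
Solve U^T U · c = U^T v for the coefficients: c = (-2, 3). The projection is proj_W(v) = U c.
Check: (v - proj_W(v)) · u_1 = 0  (should be 0).
Check: (v - proj_W(v)) · u_2 = 0  (should be 0).
Result: proj_W(v) = (3, 3, 0, -4).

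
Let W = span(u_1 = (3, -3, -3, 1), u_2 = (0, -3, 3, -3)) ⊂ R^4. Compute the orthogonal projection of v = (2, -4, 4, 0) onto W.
proj_W(v) = (78/83, -308/83, 152/83, -204/83)

Set up U = [u_1 | ... | u_2] ∈ R^(4×2). The projector onto W = col(U) is P = U (U^T U)^(-1) U^T.
Compute U^T U =
  [28, -3]
  [-3, 27],
and U^T v = (6, 24).
Solve U^T U · c = U^T v for the coefficients: c = (26/83, 230/249). The projection is proj_W(v) = U c.
Check: (v - proj_W(v)) · u_1 = 0  (should be 0).
Check: (v - proj_W(v)) · u_2 = 0  (should be 0).
Result: proj_W(v) = (78/83, -308/83, 152/83, -204/83).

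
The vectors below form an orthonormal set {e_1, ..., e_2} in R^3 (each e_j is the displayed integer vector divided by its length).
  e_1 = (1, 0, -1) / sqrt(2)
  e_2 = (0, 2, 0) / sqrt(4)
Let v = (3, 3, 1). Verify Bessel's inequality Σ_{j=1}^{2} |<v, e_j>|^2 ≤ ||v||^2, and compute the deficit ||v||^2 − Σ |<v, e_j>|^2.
Σ |<v, e_j>|^2 = 11; ||v||^2 = 19; deficit = 8

Write each e_j = u_j / sqrt(<u_j, u_j>) where u_j is the displayed integer vector. Then <v, e_j> = <v, u_j> / sqrt(<u_j, u_j>), so |<v, e_j>|^2 = <v, u_j>^2 / <u_j, u_j>.
Coefficients: <v, e_1> = 2/sqrt(2), <v, e_2> = 6/sqrt(4).
Square and sum: Σ |<v, e_j>|^2 = 11.
Compute ||v||^2 = v·v = 19.
Deficit = 19 − 11 = 8 ≥ 0, confirming Bessel's inequality. (The deficit equals ||v − Σ <v,e_j> e_j||^2, the squared distance from v to span{e_j}.)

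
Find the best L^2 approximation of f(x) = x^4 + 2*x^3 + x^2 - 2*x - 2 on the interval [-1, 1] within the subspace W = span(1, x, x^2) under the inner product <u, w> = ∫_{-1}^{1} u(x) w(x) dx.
g(x) = 13*x^2/7 - 4*x/5 - 73/35

The best approximation g ∈ W is the orthogonal projection of f onto W. Writing g = a_0 + a_1 x + a_2 x^2, the coefficients solve the normal equations G · a = b where
  G_{ij} = <φ_i, φ_j> and b_i = <f, φ_i>, with φ_0 = 1, φ_1 = x, φ_2 = x^2.
G =
  [2, 0, 2/3]
  [0, 2/3, 0]
  [2/3, 0, 2/5],
b = (-44/15, -8/15, -68/105).
Solving gives a_0 = -73/35, a_1 = -4/5, a_2 = 13/7, so
  g(x) = 13*x^2/7 - 4*x/5 - 73/35.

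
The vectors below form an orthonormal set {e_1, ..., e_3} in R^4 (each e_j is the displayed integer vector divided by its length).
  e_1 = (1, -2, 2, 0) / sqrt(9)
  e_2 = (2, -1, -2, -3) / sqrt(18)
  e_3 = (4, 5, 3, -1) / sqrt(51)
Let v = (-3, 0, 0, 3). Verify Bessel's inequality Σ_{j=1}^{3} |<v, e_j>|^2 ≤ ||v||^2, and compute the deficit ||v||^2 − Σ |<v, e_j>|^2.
Σ |<v, e_j>|^2 = 609/34; ||v||^2 = 18; deficit = 3/34

Write each e_j = u_j / sqrt(<u_j, u_j>) where u_j is the displayed integer vector. Then <v, e_j> = <v, u_j> / sqrt(<u_j, u_j>), so |<v, e_j>|^2 = <v, u_j>^2 / <u_j, u_j>.
Coefficients: <v, e_1> = -3/sqrt(9), <v, e_2> = -15/sqrt(18), <v, e_3> = -15/sqrt(51).
Square and sum: Σ |<v, e_j>|^2 = 609/34.
Compute ||v||^2 = v·v = 18.
Deficit = 18 − 609/34 = 3/34 ≥ 0, confirming Bessel's inequality. (The deficit equals ||v − Σ <v,e_j> e_j||^2, the squared distance from v to span{e_j}.)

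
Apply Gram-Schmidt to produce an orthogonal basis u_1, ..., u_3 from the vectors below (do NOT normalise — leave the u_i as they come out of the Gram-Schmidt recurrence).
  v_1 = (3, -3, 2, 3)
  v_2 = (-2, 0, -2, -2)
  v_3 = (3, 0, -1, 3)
Orthogonal basis:
  u_1 = (3, -3, 2, 3)
  u_2 = (-14/31, -48/31, -30/31, -14/31)
  u_3 = (36/29, 24/29, -72/29, 36/29)

Apply the Gram-Schmidt recurrence
  u_1 = v_1
  u_i = v_i − Σ_{j<i} ((v_i · u_j) / (u_j · u_j)) · u_j.

Step by step this gives:
  u_1 = (3, -3, 2, 3)
  u_2 = (-14/31, -48/31, -30/31, -14/31)
  u_3 = (36/29, 24/29, -72/29, 36/29)

Orthogonality check:
  u_2 · u_1 = 0 (should be 0)
  u_3 · u_1 = 0 (should be 0)
  u_3 · u_2 = 0 (should be 0)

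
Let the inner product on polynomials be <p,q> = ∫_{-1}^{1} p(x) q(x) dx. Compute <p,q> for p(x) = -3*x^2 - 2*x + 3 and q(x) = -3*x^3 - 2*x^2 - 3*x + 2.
<p,q> = 64/5

Expand the product: p(x)·q(x) = 9*x^5 + 12*x^4 + 4*x^3 - 6*x^2 - 13*x + 6.
∫_{-1}^{1} of each monomial x^k gives [2/(k+1) if k even, 0 if k odd]. Integrating term-by-term (or equivalently evaluating the antiderivative F(x) = 3*x^6/2 + 12*x^5/5 + x^4 - 2*x^3 - 13*x^2/2 + 6*x at the endpoints):
  F(1) − F(−1) = 12/5 − (-52/5) = 64/5.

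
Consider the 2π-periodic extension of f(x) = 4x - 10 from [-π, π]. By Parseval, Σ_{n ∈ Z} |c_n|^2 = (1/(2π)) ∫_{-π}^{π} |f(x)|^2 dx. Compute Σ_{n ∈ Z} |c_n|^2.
Σ |c_n|^2 = 16π^2/3 + 100

Expand and integrate term by term over [-π, π]:
  ∫ (4x)^2 dx = 16·(2π^3/3); ∫ 2·4·(-10)·x dx = 0 (odd integrand); ∫ (-10)^2 dx = 100·2π.
So (1/(2π)) ∫_{-π}^{π} (4x - 10)^2 dx = 16π^2/3 + 100 = 16π^2/3 + 100.
Parseval ⇒ Σ |c_n|^2 = 16π^2/3 + 100.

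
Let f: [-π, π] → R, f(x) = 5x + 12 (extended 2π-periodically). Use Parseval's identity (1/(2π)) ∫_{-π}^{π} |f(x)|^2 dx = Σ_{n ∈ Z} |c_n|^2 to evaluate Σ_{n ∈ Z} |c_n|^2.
Σ |c_n|^2 = 25π^2/3 + 144

Expand and integrate term by term over [-π, π]:
  ∫ (5x)^2 dx = 25·(2π^3/3); ∫ 2·5·(12)·x dx = 0 (odd integrand); ∫ 12^2 dx = 144·2π.
So (1/(2π)) ∫_{-π}^{π} (5x + 12)^2 dx = 25π^2/3 + 144 = 25π^2/3 + 144.
Parseval ⇒ Σ |c_n|^2 = 25π^2/3 + 144.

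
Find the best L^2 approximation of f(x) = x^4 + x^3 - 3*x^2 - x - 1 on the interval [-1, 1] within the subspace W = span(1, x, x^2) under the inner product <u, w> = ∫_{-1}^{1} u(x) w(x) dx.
g(x) = -15*x^2/7 - 2*x/5 - 38/35

The best approximation g ∈ W is the orthogonal projection of f onto W. Writing g = a_0 + a_1 x + a_2 x^2, the coefficients solve the normal equations G · a = b where
  G_{ij} = <φ_i, φ_j> and b_i = <f, φ_i>, with φ_0 = 1, φ_1 = x, φ_2 = x^2.
G =
  [2, 0, 2/3]
  [0, 2/3, 0]
  [2/3, 0, 2/5],
b = (-18/5, -4/15, -166/105).
Solving gives a_0 = -38/35, a_1 = -2/5, a_2 = -15/7, so
  g(x) = -15*x^2/7 - 2*x/5 - 38/35.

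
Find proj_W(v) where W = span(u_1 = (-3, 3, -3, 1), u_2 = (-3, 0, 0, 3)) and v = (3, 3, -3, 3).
proj_W(v) = (-3/5, 9/5, -9/5, -3/5)

Set up U = [u_1 | ... | u_2] ∈ R^(4×2). The projector onto W = col(U) is P = U (U^T U)^(-1) U^T.
Compute U^T U =
  [28, 12]
  [12, 18],
and U^T v = (12, 0).
Solve U^T U · c = U^T v for the coefficients: c = (3/5, -2/5). The projection is proj_W(v) = U c.
Check: (v - proj_W(v)) · u_1 = 0  (should be 0).
Check: (v - proj_W(v)) · u_2 = 0  (should be 0).
Result: proj_W(v) = (-3/5, 9/5, -9/5, -3/5).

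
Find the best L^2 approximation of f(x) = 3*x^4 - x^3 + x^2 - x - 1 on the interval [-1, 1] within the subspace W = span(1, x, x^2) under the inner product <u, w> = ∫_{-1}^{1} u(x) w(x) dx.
g(x) = 25*x^2/7 - 8*x/5 - 44/35

The best approximation g ∈ W is the orthogonal projection of f onto W. Writing g = a_0 + a_1 x + a_2 x^2, the coefficients solve the normal equations G · a = b where
  G_{ij} = <φ_i, φ_j> and b_i = <f, φ_i>, with φ_0 = 1, φ_1 = x, φ_2 = x^2.
G =
  [2, 0, 2/3]
  [0, 2/3, 0]
  [2/3, 0, 2/5],
b = (-2/15, -16/15, 62/105).
Solving gives a_0 = -44/35, a_1 = -8/5, a_2 = 25/7, so
  g(x) = 25*x^2/7 - 8*x/5 - 44/35.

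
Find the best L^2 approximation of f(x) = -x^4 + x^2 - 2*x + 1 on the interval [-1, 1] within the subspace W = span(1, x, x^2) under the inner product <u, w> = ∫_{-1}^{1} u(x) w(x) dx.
g(x) = x^2/7 - 2*x + 38/35

The best approximation g ∈ W is the orthogonal projection of f onto W. Writing g = a_0 + a_1 x + a_2 x^2, the coefficients solve the normal equations G · a = b where
  G_{ij} = <φ_i, φ_j> and b_i = <f, φ_i>, with φ_0 = 1, φ_1 = x, φ_2 = x^2.
G =
  [2, 0, 2/3]
  [0, 2/3, 0]
  [2/3, 0, 2/5],
b = (34/15, -4/3, 82/105).
Solving gives a_0 = 38/35, a_1 = -2, a_2 = 1/7, so
  g(x) = x^2/7 - 2*x + 38/35.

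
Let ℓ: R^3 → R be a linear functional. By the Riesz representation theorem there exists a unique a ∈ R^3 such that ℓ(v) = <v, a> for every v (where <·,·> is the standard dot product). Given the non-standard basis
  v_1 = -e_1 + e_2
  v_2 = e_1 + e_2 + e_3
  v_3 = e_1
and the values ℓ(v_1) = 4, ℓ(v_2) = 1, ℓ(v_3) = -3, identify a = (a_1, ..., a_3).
a = (-3, 1, 3)

Write a = (a_1, ..., a_3) in the standard basis. For each basis vector v_i, ℓ(v_i) = <v_i, a> is a linear equation in the a_j's. Collect the n equations into a matrix system V a = ℓ, where row i of V is v_i (expressed in the standard basis). Since V is invertible (lower-triangular with 1s on the diagonal, up to permutation), solve by back-substitution:
  V =
[[-1, 1, 0],
 [1, 1, 1],
 [1, 0, 0]]
  V a = (4, 1, -3)
Solving gives a = (-3, 1, 3).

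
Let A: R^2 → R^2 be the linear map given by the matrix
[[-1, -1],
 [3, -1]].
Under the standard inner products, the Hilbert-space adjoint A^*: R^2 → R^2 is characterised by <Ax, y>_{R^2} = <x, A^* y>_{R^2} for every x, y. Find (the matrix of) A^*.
A^* = A^T =
[[-1, 3],
 [-1, -1]]

For real matrices with standard dot products, the defining identity <Ax, y> = <x, A^* y> gives (Ax)^T y = x^T (A^*) y, i.e. x^T A^T y = x^T (A^*) y. Since this holds for all x, y, we must have A^* = A^T. Therefore
A^* =
[[-1, 3],
 [-1, -1]].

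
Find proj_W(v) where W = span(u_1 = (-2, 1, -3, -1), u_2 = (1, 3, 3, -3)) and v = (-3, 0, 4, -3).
proj_W(v) = (243/395, 771/395, 747/395, -771/395)

Set up U = [u_1 | ... | u_2] ∈ R^(4×2). The projector onto W = col(U) is P = U (U^T U)^(-1) U^T.
Compute U^T U =
  [15, -5]
  [-5, 28],
and U^T v = (-3, 18).
Solve U^T U · c = U^T v for the coefficients: c = (6/395, 51/79). The projection is proj_W(v) = U c.
Check: (v - proj_W(v)) · u_1 = 0  (should be 0).
Check: (v - proj_W(v)) · u_2 = 0  (should be 0).
Result: proj_W(v) = (243/395, 771/395, 747/395, -771/395).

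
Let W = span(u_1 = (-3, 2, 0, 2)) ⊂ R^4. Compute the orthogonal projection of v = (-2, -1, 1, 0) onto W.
proj_W(v) = (-12/17, 8/17, 0, 8/17)

Set up U = [u_1 | ... | u_1] ∈ R^(4×1). The projector onto W = col(U) is P = U (U^T U)^(-1) U^T.
Compute U^T U =
  [17],
and U^T v = (4).
Solve U^T U · c = U^T v for the coefficients: c = (4/17). The projection is proj_W(v) = U c.
Check: (v - proj_W(v)) · u_1 = 0  (should be 0).
Result: proj_W(v) = (-12/17, 8/17, 0, 8/17).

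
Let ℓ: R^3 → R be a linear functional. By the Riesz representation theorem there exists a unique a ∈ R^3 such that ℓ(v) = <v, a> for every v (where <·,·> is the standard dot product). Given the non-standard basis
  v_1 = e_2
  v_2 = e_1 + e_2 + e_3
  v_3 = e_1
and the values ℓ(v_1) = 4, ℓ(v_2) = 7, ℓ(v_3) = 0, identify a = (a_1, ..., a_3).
a = (0, 4, 3)

Write a = (a_1, ..., a_3) in the standard basis. For each basis vector v_i, ℓ(v_i) = <v_i, a> is a linear equation in the a_j's. Collect the n equations into a matrix system V a = ℓ, where row i of V is v_i (expressed in the standard basis). Since V is invertible (lower-triangular with 1s on the diagonal, up to permutation), solve by back-substitution:
  V =
[[0, 1, 0],
 [1, 1, 1],
 [1, 0, 0]]
  V a = (4, 7, 0)
Solving gives a = (0, 4, 3).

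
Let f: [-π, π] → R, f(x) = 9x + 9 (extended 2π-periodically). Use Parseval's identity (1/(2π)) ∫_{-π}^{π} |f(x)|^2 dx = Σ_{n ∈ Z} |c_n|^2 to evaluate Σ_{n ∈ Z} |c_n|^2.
Σ |c_n|^2 = 27π^2 + 81

Expand and integrate term by term over [-π, π]:
  ∫ (9x)^2 dx = 81·(2π^3/3); ∫ 2·9·(9)·x dx = 0 (odd integrand); ∫ 9^2 dx = 81·2π.
So (1/(2π)) ∫_{-π}^{π} (9x + 9)^2 dx = 81π^2/3 + 81 = 27π^2 + 81.
Parseval ⇒ Σ |c_n|^2 = 27π^2 + 81.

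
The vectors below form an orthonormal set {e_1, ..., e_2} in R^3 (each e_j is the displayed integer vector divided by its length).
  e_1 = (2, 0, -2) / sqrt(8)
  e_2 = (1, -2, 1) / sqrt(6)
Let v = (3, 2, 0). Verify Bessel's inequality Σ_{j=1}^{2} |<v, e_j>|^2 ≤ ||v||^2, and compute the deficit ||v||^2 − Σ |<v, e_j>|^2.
Σ |<v, e_j>|^2 = 14/3; ||v||^2 = 13; deficit = 25/3

Write each e_j = u_j / sqrt(<u_j, u_j>) where u_j is the displayed integer vector. Then <v, e_j> = <v, u_j> / sqrt(<u_j, u_j>), so |<v, e_j>|^2 = <v, u_j>^2 / <u_j, u_j>.
Coefficients: <v, e_1> = 6/sqrt(8), <v, e_2> = -1/sqrt(6).
Square and sum: Σ |<v, e_j>|^2 = 14/3.
Compute ||v||^2 = v·v = 13.
Deficit = 13 − 14/3 = 25/3 ≥ 0, confirming Bessel's inequality. (The deficit equals ||v − Σ <v,e_j> e_j||^2, the squared distance from v to span{e_j}.)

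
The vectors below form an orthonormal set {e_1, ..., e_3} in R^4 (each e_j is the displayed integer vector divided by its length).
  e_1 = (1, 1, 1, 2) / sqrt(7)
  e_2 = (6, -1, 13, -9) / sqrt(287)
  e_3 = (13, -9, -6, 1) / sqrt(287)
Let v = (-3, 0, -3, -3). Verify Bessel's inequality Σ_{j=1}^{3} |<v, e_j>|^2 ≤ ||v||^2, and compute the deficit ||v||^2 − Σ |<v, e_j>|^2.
Σ |<v, e_j>|^2 = 180/7; ||v||^2 = 27; deficit = 9/7

Write each e_j = u_j / sqrt(<u_j, u_j>) where u_j is the displayed integer vector. Then <v, e_j> = <v, u_j> / sqrt(<u_j, u_j>), so |<v, e_j>|^2 = <v, u_j>^2 / <u_j, u_j>.
Coefficients: <v, e_1> = -12/sqrt(7), <v, e_2> = -30/sqrt(287), <v, e_3> = -24/sqrt(287).
Square and sum: Σ |<v, e_j>|^2 = 180/7.
Compute ||v||^2 = v·v = 27.
Deficit = 27 − 180/7 = 9/7 ≥ 0, confirming Bessel's inequality. (The deficit equals ||v − Σ <v,e_j> e_j||^2, the squared distance from v to span{e_j}.)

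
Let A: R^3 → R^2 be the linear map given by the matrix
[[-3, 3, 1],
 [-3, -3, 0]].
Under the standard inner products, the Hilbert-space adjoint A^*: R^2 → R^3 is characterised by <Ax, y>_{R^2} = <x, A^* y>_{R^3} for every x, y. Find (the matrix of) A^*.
A^* = A^T =
[[-3, -3],
 [3, -3],
 [1, 0]]

For real matrices with standard dot products, the defining identity <Ax, y> = <x, A^* y> gives (Ax)^T y = x^T (A^*) y, i.e. x^T A^T y = x^T (A^*) y. Since this holds for all x, y, we must have A^* = A^T. Therefore
A^* =
[[-3, -3],
 [3, -3],
 [1, 0]].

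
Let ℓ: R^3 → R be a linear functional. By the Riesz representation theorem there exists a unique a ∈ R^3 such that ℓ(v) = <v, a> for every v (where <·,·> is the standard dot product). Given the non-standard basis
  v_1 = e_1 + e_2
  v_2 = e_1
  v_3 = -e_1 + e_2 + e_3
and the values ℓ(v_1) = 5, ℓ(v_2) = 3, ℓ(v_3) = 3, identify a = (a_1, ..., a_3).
a = (3, 2, 4)

Write a = (a_1, ..., a_3) in the standard basis. For each basis vector v_i, ℓ(v_i) = <v_i, a> is a linear equation in the a_j's. Collect the n equations into a matrix system V a = ℓ, where row i of V is v_i (expressed in the standard basis). Since V is invertible (lower-triangular with 1s on the diagonal, up to permutation), solve by back-substitution:
  V =
[[1, 1, 0],
 [1, 0, 0],
 [-1, 1, 1]]
  V a = (5, 3, 3)
Solving gives a = (3, 2, 4).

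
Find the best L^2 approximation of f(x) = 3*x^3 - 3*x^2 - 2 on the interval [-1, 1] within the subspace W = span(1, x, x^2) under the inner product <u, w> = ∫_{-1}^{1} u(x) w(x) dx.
g(x) = -3*x^2 + 9*x/5 - 2

The best approximation g ∈ W is the orthogonal projection of f onto W. Writing g = a_0 + a_1 x + a_2 x^2, the coefficients solve the normal equations G · a = b where
  G_{ij} = <φ_i, φ_j> and b_i = <f, φ_i>, with φ_0 = 1, φ_1 = x, φ_2 = x^2.
G =
  [2, 0, 2/3]
  [0, 2/3, 0]
  [2/3, 0, 2/5],
b = (-6, 6/5, -38/15).
Solving gives a_0 = -2, a_1 = 9/5, a_2 = -3, so
  g(x) = -3*x^2 + 9*x/5 - 2.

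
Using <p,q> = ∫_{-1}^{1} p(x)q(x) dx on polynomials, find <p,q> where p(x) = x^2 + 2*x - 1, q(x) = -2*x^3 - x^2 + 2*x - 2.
<p,q> = 4

Expand the product: p(x)·q(x) = -2*x^5 - 5*x^4 + 2*x^3 + 3*x^2 - 6*x + 2.
∫_{-1}^{1} of each monomial x^k gives [2/(k+1) if k even, 0 if k odd]. Integrating term-by-term (or equivalently evaluating the antiderivative F(x) = -x^6/3 - x^5 + x^4/2 + x^3 - 3*x^2 + 2*x at the endpoints):
  F(1) − F(−1) = -5/6 − (-29/6) = 4.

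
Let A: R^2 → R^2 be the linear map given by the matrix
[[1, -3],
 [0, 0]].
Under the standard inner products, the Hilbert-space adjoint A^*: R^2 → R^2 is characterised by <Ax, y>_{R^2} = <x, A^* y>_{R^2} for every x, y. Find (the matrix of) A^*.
A^* = A^T =
[[1, 0],
 [-3, 0]]

For real matrices with standard dot products, the defining identity <Ax, y> = <x, A^* y> gives (Ax)^T y = x^T (A^*) y, i.e. x^T A^T y = x^T (A^*) y. Since this holds for all x, y, we must have A^* = A^T. Therefore
A^* =
[[1, 0],
 [-3, 0]].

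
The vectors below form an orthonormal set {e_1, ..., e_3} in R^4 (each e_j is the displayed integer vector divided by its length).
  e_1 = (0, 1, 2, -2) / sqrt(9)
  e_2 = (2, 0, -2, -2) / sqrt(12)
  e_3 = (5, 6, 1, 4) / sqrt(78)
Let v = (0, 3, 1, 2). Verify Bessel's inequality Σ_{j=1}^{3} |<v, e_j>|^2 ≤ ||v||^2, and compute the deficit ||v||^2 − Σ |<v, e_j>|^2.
Σ |<v, e_j>|^2 = 2915/234; ||v||^2 = 14; deficit = 361/234

Write each e_j = u_j / sqrt(<u_j, u_j>) where u_j is the displayed integer vector. Then <v, e_j> = <v, u_j> / sqrt(<u_j, u_j>), so |<v, e_j>|^2 = <v, u_j>^2 / <u_j, u_j>.
Coefficients: <v, e_1> = 1/sqrt(9), <v, e_2> = -6/sqrt(12), <v, e_3> = 27/sqrt(78).
Square and sum: Σ |<v, e_j>|^2 = 2915/234.
Compute ||v||^2 = v·v = 14.
Deficit = 14 − 2915/234 = 361/234 ≥ 0, confirming Bessel's inequality. (The deficit equals ||v − Σ <v,e_j> e_j||^2, the squared distance from v to span{e_j}.)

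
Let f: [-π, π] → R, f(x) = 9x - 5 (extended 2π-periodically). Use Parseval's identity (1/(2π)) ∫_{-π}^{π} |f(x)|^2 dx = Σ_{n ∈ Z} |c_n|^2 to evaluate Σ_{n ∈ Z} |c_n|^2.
Σ |c_n|^2 = 27π^2 + 25

Expand and integrate term by term over [-π, π]:
  ∫ (9x)^2 dx = 81·(2π^3/3); ∫ 2·9·(-5)·x dx = 0 (odd integrand); ∫ (-5)^2 dx = 25·2π.
So (1/(2π)) ∫_{-π}^{π} (9x - 5)^2 dx = 81π^2/3 + 25 = 27π^2 + 25.
Parseval ⇒ Σ |c_n|^2 = 27π^2 + 25.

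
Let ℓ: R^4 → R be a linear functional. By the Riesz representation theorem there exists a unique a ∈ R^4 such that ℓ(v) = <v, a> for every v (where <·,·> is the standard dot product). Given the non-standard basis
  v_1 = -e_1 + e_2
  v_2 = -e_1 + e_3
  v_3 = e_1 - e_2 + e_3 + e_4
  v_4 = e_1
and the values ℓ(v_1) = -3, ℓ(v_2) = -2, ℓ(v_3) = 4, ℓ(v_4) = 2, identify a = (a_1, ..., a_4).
a = (2, -1, 0, 1)

Write a = (a_1, ..., a_4) in the standard basis. For each basis vector v_i, ℓ(v_i) = <v_i, a> is a linear equation in the a_j's. Collect the n equations into a matrix system V a = ℓ, where row i of V is v_i (expressed in the standard basis). Since V is invertible (lower-triangular with 1s on the diagonal, up to permutation), solve by back-substitution:
  V =
[[-1, 1, 0, 0],
 [-1, 0, 1, 0],
 [1, -1, 1, 1],
 [1, 0, 0, 0]]
  V a = (-3, -2, 4, 2)
Solving gives a = (2, -1, 0, 1).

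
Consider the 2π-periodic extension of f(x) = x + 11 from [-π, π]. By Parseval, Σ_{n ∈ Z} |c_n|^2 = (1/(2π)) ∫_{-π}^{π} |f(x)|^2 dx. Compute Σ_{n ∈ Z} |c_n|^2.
Σ |c_n|^2 = π^2/3 + 121

Expand and integrate term by term over [-π, π]:
  ∫ (x)^2 dx = 1·(2π^3/3); ∫ 2·1·(11)·x dx = 0 (odd integrand); ∫ 11^2 dx = 121·2π.
So (1/(2π)) ∫_{-π}^{π} (x + 11)^2 dx = 1π^2/3 + 121 = π^2/3 + 121.
Parseval ⇒ Σ |c_n|^2 = π^2/3 + 121.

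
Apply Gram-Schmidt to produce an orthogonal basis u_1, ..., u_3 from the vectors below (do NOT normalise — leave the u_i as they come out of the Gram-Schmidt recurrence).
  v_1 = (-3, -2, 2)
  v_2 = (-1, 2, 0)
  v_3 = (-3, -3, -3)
Orthogonal basis:
  u_1 = (-3, -2, 2)
  u_2 = (-20/17, 32/17, 2/17)
  u_3 = (-2, -1, -4)

Apply the Gram-Schmidt recurrence
  u_1 = v_1
  u_i = v_i − Σ_{j<i} ((v_i · u_j) / (u_j · u_j)) · u_j.

Step by step this gives:
  u_1 = (-3, -2, 2)
  u_2 = (-20/17, 32/17, 2/17)
  u_3 = (-2, -1, -4)

Orthogonality check:
  u_2 · u_1 = 0 (should be 0)
  u_3 · u_1 = 0 (should be 0)
  u_3 · u_2 = 0 (should be 0)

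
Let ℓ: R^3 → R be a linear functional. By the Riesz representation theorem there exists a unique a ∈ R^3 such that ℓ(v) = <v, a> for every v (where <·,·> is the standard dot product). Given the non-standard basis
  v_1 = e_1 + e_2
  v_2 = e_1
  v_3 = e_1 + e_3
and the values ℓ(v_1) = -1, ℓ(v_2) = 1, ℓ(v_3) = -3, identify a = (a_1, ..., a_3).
a = (1, -2, -4)

Write a = (a_1, ..., a_3) in the standard basis. For each basis vector v_i, ℓ(v_i) = <v_i, a> is a linear equation in the a_j's. Collect the n equations into a matrix system V a = ℓ, where row i of V is v_i (expressed in the standard basis). Since V is invertible (lower-triangular with 1s on the diagonal, up to permutation), solve by back-substitution:
  V =
[[1, 1, 0],
 [1, 0, 0],
 [1, 0, 1]]
  V a = (-1, 1, -3)
Solving gives a = (1, -2, -4).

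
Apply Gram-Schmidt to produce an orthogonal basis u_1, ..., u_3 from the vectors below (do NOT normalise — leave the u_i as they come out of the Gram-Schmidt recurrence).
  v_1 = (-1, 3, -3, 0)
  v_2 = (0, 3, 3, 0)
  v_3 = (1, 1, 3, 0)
Orthogonal basis:
  u_1 = (-1, 3, -3, 0)
  u_2 = (0, 3, 3, 0)
  u_3 = (12/19, 2/19, -2/19, 0)

Apply the Gram-Schmidt recurrence
  u_1 = v_1
  u_i = v_i − Σ_{j<i} ((v_i · u_j) / (u_j · u_j)) · u_j.

Step by step this gives:
  u_1 = (-1, 3, -3, 0)
  u_2 = (0, 3, 3, 0)
  u_3 = (12/19, 2/19, -2/19, 0)

Orthogonality check:
  u_2 · u_1 = 0 (should be 0)
  u_3 · u_1 = 0 (should be 0)
  u_3 · u_2 = 0 (should be 0)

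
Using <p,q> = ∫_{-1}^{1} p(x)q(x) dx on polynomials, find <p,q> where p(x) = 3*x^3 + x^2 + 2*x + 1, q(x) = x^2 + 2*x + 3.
<p,q> = 212/15

Expand the product: p(x)·q(x) = 3*x^5 + 7*x^4 + 13*x^3 + 8*x^2 + 8*x + 3.
∫_{-1}^{1} of each monomial x^k gives [2/(k+1) if k even, 0 if k odd]. Integrating term-by-term (or equivalently evaluating the antiderivative F(x) = x^6/2 + 7*x^5/5 + 13*x^4/4 + 8*x^3/3 + 4*x^2 + 3*x at the endpoints):
  F(1) − F(−1) = 889/60 − (41/60) = 212/15.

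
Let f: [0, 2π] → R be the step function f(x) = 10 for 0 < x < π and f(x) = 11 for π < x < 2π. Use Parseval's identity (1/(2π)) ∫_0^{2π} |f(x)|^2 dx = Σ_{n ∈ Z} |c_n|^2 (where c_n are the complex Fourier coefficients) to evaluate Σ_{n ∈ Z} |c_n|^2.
Σ |c_n|^2 = 221/2

Parseval equates the L^2 energy of f (normalised by 1/(2π)) with the ℓ^2 sum of its Fourier coefficients: (1/(2π)) ∫_0^{2π} |f|^2 = Σ |c_n|^2.
Compute the left side: (1/(2π)) [∫_0^π 10^2 dx + ∫_π^{2π} 11^2 dx] = (1/(2π)) · (100π + 121π) = (100 + 121)/2 = 221/2.
So Σ_{n ∈ Z} |c_n|^2 = 221/2.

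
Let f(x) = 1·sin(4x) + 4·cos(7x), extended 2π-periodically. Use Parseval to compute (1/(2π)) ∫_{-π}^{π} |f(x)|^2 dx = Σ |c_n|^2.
Σ |c_n|^2 = 17/2

Expand |f|^2 and use orthogonality of {sin(nx), cos(mx)} on [-π, π]:
  ∫_{-π}^{π} sin(nx)^2 dx = π, ∫ cos(mx)^2 dx = π, and cross terms integrate to 0.
So ∫_{-π}^{π} f(x)^2 dx = 1^2 · π + 4^2 · π = (1 + 16)π.
Divide by 2π: (1 + 16)/2 = 17/2.
By Parseval, this equals Σ |c_n|^2.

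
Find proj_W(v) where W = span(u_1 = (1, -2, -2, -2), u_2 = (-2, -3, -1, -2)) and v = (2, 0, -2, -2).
proj_W(v) = (154/67, -49/67, -123/67, -86/67)

Set up U = [u_1 | ... | u_2] ∈ R^(4×2). The projector onto W = col(U) is P = U (U^T U)^(-1) U^T.
Compute U^T U =
  [13, 10]
  [10, 18],
and U^T v = (10, 2).
Solve U^T U · c = U^T v for the coefficients: c = (80/67, -37/67). The projection is proj_W(v) = U c.
Check: (v - proj_W(v)) · u_1 = 0  (should be 0).
Check: (v - proj_W(v)) · u_2 = 0  (should be 0).
Result: proj_W(v) = (154/67, -49/67, -123/67, -86/67).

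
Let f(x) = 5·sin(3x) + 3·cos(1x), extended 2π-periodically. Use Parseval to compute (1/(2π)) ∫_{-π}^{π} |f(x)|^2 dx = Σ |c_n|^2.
Σ |c_n|^2 = 17

Expand |f|^2 and use orthogonality of {sin(nx), cos(mx)} on [-π, π]:
  ∫_{-π}^{π} sin(nx)^2 dx = π, ∫ cos(mx)^2 dx = π, and cross terms integrate to 0.
So ∫_{-π}^{π} f(x)^2 dx = 5^2 · π + 3^2 · π = (25 + 9)π.
Divide by 2π: (25 + 9)/2 = 17.
By Parseval, this equals Σ |c_n|^2.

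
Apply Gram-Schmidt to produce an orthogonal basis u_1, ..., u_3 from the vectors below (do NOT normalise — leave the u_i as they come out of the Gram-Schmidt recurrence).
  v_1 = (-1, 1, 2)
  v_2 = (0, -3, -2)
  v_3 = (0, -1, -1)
Orthogonal basis:
  u_1 = (-1, 1, 2)
  u_2 = (-7/6, -11/6, 1/3)
  u_3 = (-4/29, 2/29, -3/29)

Apply the Gram-Schmidt recurrence
  u_1 = v_1
  u_i = v_i − Σ_{j<i} ((v_i · u_j) / (u_j · u_j)) · u_j.

Step by step this gives:
  u_1 = (-1, 1, 2)
  u_2 = (-7/6, -11/6, 1/3)
  u_3 = (-4/29, 2/29, -3/29)

Orthogonality check:
  u_2 · u_1 = 0 (should be 0)
  u_3 · u_1 = 0 (should be 0)
  u_3 · u_2 = 0 (should be 0)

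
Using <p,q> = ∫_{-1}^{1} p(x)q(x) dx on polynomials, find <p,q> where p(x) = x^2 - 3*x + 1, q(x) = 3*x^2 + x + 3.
<p,q> = 46/5

Expand the product: p(x)·q(x) = 3*x^4 - 8*x^3 + 3*x^2 - 8*x + 3.
∫_{-1}^{1} of each monomial x^k gives [2/(k+1) if k even, 0 if k odd]. Integrating term-by-term (or equivalently evaluating the antiderivative F(x) = 3*x^5/5 - 2*x^4 + x^3 - 4*x^2 + 3*x at the endpoints):
  F(1) − F(−1) = -7/5 − (-53/5) = 46/5.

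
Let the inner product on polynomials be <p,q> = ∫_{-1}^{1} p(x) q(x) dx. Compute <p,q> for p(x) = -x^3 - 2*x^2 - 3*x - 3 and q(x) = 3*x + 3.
<p,q> = -146/5

Expand the product: p(x)·q(x) = -3*x^4 - 9*x^3 - 15*x^2 - 18*x - 9.
∫_{-1}^{1} of each monomial x^k gives [2/(k+1) if k even, 0 if k odd]. Integrating term-by-term (or equivalently evaluating the antiderivative F(x) = -3*x^5/5 - 9*x^4/4 - 5*x^3 - 9*x^2 - 9*x at the endpoints):
  F(1) − F(−1) = -517/20 − (67/20) = -146/5.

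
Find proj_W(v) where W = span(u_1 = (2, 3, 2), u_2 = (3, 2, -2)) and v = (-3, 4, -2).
proj_W(v) = (5/9, 4/9, -2/9)

Set up U = [u_1 | ... | u_2] ∈ R^(3×2). The projector onto W = col(U) is P = U (U^T U)^(-1) U^T.
Compute U^T U =
  [17, 8]
  [8, 17],
and U^T v = (2, 3).
Solve U^T U · c = U^T v for the coefficients: c = (2/45, 7/45). The projection is proj_W(v) = U c.
Check: (v - proj_W(v)) · u_1 = 0  (should be 0).
Check: (v - proj_W(v)) · u_2 = 0  (should be 0).
Result: proj_W(v) = (5/9, 4/9, -2/9).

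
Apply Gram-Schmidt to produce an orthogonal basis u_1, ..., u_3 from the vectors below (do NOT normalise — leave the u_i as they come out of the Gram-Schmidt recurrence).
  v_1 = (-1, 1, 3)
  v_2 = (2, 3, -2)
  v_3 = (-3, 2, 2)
Orthogonal basis:
  u_1 = (-1, 1, 3)
  u_2 = (17/11, 38/11, -7/11)
  u_3 = (-341/162, 62/81, -155/162)

Apply the Gram-Schmidt recurrence
  u_1 = v_1
  u_i = v_i − Σ_{j<i} ((v_i · u_j) / (u_j · u_j)) · u_j.

Step by step this gives:
  u_1 = (-1, 1, 3)
  u_2 = (17/11, 38/11, -7/11)
  u_3 = (-341/162, 62/81, -155/162)

Orthogonality check:
  u_2 · u_1 = 0 (should be 0)
  u_3 · u_1 = 0 (should be 0)
  u_3 · u_2 = 0 (should be 0)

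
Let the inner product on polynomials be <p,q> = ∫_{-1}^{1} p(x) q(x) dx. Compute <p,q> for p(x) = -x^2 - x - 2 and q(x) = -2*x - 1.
<p,q> = 6

Expand the product: p(x)·q(x) = 2*x^3 + 3*x^2 + 5*x + 2.
∫_{-1}^{1} of each monomial x^k gives [2/(k+1) if k even, 0 if k odd]. Integrating term-by-term (or equivalently evaluating the antiderivative F(x) = x^4/2 + x^3 + 5*x^2/2 + 2*x at the endpoints):
  F(1) − F(−1) = 6 − (0) = 6.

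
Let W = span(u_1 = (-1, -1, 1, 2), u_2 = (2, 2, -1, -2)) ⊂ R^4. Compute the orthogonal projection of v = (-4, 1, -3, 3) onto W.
proj_W(v) = (-3/2, -3/2, 3/5, 6/5)

Set up U = [u_1 | ... | u_2] ∈ R^(4×2). The projector onto W = col(U) is P = U (U^T U)^(-1) U^T.
Compute U^T U =
  [7, -9]
  [-9, 13],
and U^T v = (6, -9).
Solve U^T U · c = U^T v for the coefficients: c = (-3/10, -9/10). The projection is proj_W(v) = U c.
Check: (v - proj_W(v)) · u_1 = 0  (should be 0).
Check: (v - proj_W(v)) · u_2 = 0  (should be 0).
Result: proj_W(v) = (-3/2, -3/2, 3/5, 6/5).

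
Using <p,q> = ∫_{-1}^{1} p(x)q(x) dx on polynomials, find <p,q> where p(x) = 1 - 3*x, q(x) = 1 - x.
<p,q> = 4

Expand the product: p(x)·q(x) = 3*x^2 - 4*x + 1.
∫_{-1}^{1} of each monomial x^k gives [2/(k+1) if k even, 0 if k odd]. Integrating term-by-term (or equivalently evaluating the antiderivative F(x) = x^3 - 2*x^2 + x at the endpoints):
  F(1) − F(−1) = 0 − (-4) = 4.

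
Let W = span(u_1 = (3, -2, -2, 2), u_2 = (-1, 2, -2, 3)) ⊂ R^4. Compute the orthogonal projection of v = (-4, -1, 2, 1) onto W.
proj_W(v) = (-238/123, 184/123, 36/41, -89/123)

Set up U = [u_1 | ... | u_2] ∈ R^(4×2). The projector onto W = col(U) is P = U (U^T U)^(-1) U^T.
Compute U^T U =
  [21, 3]
  [3, 18],
and U^T v = (-12, 1).
Solve U^T U · c = U^T v for the coefficients: c = (-73/123, 19/123). The projection is proj_W(v) = U c.
Check: (v - proj_W(v)) · u_1 = 0  (should be 0).
Check: (v - proj_W(v)) · u_2 = 0  (should be 0).
Result: proj_W(v) = (-238/123, 184/123, 36/41, -89/123).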